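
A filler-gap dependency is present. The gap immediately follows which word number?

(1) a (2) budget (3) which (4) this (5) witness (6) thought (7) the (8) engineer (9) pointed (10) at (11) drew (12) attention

10

The displaced element is "a budget" (word 2).
It is linked across 1 clause boundary (Ø).
It functions as the object of the preposition "at" of "pointed", so the gap sits immediately after word 10 ("at").
Base order: This witness thought the engineer pointed at a budget.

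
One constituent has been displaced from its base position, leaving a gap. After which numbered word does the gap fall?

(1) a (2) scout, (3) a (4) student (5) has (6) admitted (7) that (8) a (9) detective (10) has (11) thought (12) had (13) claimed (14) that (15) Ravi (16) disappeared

The displaced element is "a scout" (word 2).
It is linked across 2 clause boundaries (that → Ø).
It functions as the subject of "claimed", so the gap sits immediately after word 11 ("thought").
Base order: A student has admitted that a detective has thought a scout had claimed that Ravi disappeared.

11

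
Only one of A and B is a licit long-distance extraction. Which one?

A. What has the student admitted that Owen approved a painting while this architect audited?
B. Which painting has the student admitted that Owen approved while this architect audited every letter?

B

In A, the wh-phrase is extracted from inside an adjunct island (introduced by "while"), which blocks movement.
In B, the extraction path crosses only that-complement boundaries, which are transparent.
So B is grammatical.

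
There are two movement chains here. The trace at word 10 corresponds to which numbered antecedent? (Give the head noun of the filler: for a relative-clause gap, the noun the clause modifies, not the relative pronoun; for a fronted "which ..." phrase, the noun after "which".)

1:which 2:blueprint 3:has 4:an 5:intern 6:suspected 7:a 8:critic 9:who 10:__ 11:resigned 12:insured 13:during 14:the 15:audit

8

The marked gap is inside the relative clause, the subject of "resigned".
Its filler is the head noun "critic" (via "who"), at word 8.
(The other dependency links word 2 to a gap after word 12.)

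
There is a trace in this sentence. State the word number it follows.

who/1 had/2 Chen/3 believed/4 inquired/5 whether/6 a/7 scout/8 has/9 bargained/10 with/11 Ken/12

The displaced element is "who" (word 1).
It is linked across 1 clause boundary (Ø).
It functions as the subject of "inquired", so the gap sits immediately after word 4 ("believed").
Base order: Chen had believed who inquired whether a scout has bargained with Ken.

4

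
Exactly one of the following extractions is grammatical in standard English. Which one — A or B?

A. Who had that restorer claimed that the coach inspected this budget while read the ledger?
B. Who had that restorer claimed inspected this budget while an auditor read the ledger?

B

In A, the wh-phrase is extracted from inside an adjunct island (introduced by "while"), which blocks movement.
In B, the extraction path crosses only that-complement boundaries, which are transparent.
So B is grammatical.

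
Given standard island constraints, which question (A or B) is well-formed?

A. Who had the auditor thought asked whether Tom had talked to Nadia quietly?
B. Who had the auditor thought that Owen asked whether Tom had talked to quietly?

A

In B, the wh-phrase is extracted from inside a wh-island (introduced by "whether"), which blocks movement.
In A, the extraction path crosses only that-complement boundaries, which are transparent.
So A is grammatical.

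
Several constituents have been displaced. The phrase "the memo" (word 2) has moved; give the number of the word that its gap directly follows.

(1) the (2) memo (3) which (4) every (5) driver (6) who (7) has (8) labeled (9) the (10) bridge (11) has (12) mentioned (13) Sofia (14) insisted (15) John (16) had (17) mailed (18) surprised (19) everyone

17

The displaced element is "the memo" (word 2).
It is linked across 2 clause boundaries (Ø → Ø).
It functions as the direct object of "mailed", so the gap sits immediately after word 17 ("mailed").
Base order: Every driver who has labeled the bridge has mentioned Sofia insisted John had mailed the memo.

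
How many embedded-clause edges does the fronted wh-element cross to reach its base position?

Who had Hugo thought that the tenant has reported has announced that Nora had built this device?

"who" is extracted from the subject of "announced".
Boundaries crossed, outermost first: [that], [Ø] — 2 in total.

2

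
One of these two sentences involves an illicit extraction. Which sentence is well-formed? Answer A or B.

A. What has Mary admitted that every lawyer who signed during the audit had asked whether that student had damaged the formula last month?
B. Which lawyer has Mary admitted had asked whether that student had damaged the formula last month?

B

In A, the wh-phrase is extracted from inside a complex-NP island (relative clause) (introduced by "who"), which blocks movement.
In B, the extraction path crosses only that-complement boundaries, which are transparent.
So B is grammatical.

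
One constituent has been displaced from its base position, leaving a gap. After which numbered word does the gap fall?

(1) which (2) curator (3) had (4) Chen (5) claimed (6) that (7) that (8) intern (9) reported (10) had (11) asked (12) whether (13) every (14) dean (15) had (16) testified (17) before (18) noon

The displaced element is "which curator" (word 2).
It is linked across 2 clause boundaries (that → Ø).
It functions as the subject of "asked", so the gap sits immediately after word 9 ("reported").
Base order: Chen had claimed that that intern reported that which curator had asked whether every dean had testified before noon.

9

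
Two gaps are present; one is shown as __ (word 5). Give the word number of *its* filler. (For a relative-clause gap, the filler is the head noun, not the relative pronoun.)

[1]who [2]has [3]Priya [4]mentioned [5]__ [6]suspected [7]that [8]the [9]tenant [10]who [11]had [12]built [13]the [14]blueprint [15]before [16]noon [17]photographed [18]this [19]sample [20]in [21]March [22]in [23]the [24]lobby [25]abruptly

1

The marked gap is the subject of "suspected".
Its filler is the fronted wh-phrase "who", at word 1.
(The other dependency links word 9 to a gap after word 10.)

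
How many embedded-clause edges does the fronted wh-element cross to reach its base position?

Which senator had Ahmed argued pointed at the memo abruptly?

"which senator" is extracted from the subject of "pointed".
Boundaries crossed, outermost first: [Ø] — 1 in total.

1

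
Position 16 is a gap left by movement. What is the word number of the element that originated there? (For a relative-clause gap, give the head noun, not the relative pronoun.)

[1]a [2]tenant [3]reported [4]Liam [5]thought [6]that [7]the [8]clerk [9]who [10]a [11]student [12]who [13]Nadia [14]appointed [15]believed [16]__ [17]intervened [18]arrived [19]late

The gap at 16 is the subject of "intervened", inside a relative clause.
The relative pronoun is "who" (word 9); it is bound by the head noun immediately before it.
Its filler is the head noun "clerk", at word 8.

8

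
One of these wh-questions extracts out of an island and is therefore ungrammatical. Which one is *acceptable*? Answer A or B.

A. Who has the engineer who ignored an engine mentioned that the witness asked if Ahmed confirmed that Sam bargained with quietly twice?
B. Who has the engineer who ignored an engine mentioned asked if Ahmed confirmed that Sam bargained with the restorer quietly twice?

In A, the wh-phrase is extracted from inside a wh-island (introduced by "if"), which blocks movement.
In B, the extraction path crosses only that-complement boundaries, which are transparent.
So B is grammatical.

B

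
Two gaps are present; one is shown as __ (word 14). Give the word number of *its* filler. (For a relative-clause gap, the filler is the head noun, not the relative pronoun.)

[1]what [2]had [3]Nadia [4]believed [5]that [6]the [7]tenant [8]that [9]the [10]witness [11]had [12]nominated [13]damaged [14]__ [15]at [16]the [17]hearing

1

The marked gap is the direct object of "damaged".
Its filler is the fronted wh-phrase "what", at word 1.
(The other dependency links word 7 to a gap after word 12.)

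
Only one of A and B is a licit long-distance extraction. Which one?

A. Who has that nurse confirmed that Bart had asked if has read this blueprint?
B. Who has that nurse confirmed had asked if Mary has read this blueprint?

B

In A, the wh-phrase is extracted from inside a wh-island (introduced by "if"), which blocks movement.
In B, the extraction path crosses only that-complement boundaries, which are transparent.
So B is grammatical.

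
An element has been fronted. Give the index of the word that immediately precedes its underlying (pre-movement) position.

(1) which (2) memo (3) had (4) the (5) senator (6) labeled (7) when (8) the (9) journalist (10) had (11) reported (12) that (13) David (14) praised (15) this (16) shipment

The displaced element is "which memo" (word 2).
It functions as the direct object of "labeled", so the gap sits immediately after word 6 ("labeled").
Base order: The senator had labeled which memo when the journalist had reported that David praised this shipment.

6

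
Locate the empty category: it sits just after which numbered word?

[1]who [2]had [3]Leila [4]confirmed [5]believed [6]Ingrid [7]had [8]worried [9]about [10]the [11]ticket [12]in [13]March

The displaced element is "who" (word 1).
It is linked across 1 clause boundary (Ø).
It functions as the subject of "believed", so the gap sits immediately after word 4 ("confirmed").
Base order: Leila had confirmed that who believed Ingrid had worried about the ticket in March.

4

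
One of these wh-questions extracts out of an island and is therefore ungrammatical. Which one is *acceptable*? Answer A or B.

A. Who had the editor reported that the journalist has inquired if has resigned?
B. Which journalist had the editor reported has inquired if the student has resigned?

In A, the wh-phrase is extracted from inside a wh-island (introduced by "if"), which blocks movement.
In B, the extraction path crosses only that-complement boundaries, which are transparent.
So B is grammatical.

B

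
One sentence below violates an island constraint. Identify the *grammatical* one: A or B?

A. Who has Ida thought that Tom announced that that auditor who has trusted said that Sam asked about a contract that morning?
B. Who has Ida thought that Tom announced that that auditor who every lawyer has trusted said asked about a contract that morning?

In A, the wh-phrase is extracted from inside a complex-NP island (relative clause) (introduced by "who"), which blocks movement.
In B, the extraction path crosses only that-complement boundaries, which are transparent.
So B is grammatical.

B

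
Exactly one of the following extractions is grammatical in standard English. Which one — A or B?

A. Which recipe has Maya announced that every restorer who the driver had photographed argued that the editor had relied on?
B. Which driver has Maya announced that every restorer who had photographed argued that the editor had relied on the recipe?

In B, the wh-phrase is extracted from inside a complex-NP island (relative clause) (introduced by "who"), which blocks movement.
In A, the extraction path crosses only that-complement boundaries, which are transparent.
So A is grammatical.

A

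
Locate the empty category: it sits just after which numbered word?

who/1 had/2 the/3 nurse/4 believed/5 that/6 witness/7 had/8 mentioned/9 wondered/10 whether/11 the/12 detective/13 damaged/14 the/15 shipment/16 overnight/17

The displaced element is "who" (word 1).
It is linked across 2 clause boundaries (Ø → Ø).
It functions as the subject of "wondered", so the gap sits immediately after word 9 ("mentioned").
Base order: The nurse had believed that witness had mentioned who wondered whether the detective damaged the shipment overnight.

9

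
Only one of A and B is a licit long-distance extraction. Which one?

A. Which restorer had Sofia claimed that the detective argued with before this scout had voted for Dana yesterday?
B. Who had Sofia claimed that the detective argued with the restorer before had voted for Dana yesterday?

In B, the wh-phrase is extracted from inside an adjunct island (introduced by "before"), which blocks movement.
In A, the extraction path crosses only that-complement boundaries, which are transparent.
So A is grammatical.

A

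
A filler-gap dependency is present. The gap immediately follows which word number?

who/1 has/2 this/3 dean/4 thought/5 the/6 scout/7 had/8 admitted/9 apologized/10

The displaced element is "who" (word 1).
It is linked across 2 clause boundaries (Ø → Ø).
It functions as the subject of "apologized", so the gap sits immediately after word 9 ("admitted").
Base order: This dean has thought the scout had admitted that who apologized.

9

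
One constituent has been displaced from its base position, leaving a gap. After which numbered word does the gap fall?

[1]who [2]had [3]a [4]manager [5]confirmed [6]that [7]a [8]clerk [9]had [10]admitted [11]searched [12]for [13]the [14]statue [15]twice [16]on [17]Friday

10

The displaced element is "who" (word 1).
It is linked across 2 clause boundaries (that → Ø).
It functions as the subject of "searched", so the gap sits immediately after word 10 ("admitted").
Base order: A manager had confirmed that a clerk had admitted who searched for the statue twice on Friday.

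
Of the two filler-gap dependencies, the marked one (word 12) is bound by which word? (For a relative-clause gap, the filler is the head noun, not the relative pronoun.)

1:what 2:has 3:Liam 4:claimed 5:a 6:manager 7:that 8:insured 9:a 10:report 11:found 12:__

1

The marked gap is the direct object of "found".
Its filler is the fronted wh-phrase "what", at word 1.
(The other dependency links word 6 to a gap after word 7.)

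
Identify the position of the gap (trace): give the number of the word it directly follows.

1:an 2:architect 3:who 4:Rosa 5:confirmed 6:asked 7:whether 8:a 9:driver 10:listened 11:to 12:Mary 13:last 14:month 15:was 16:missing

5

The displaced element is "an architect" (word 2).
It is linked across 1 clause boundary (Ø).
It functions as the subject of "asked", so the gap sits immediately after word 5 ("confirmed").
Base order: Rosa confirmed that an architect asked whether a driver listened to Mary last month.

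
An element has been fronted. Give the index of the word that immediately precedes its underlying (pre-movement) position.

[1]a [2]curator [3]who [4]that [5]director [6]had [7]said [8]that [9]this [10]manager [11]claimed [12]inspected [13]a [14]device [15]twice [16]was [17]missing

The displaced element is "a curator" (word 2).
It is linked across 2 clause boundaries (that → Ø).
It functions as the subject of "inspected", so the gap sits immediately after word 11 ("claimed").
Base order: That director had said that this manager claimed that a curator inspected a device twice.

11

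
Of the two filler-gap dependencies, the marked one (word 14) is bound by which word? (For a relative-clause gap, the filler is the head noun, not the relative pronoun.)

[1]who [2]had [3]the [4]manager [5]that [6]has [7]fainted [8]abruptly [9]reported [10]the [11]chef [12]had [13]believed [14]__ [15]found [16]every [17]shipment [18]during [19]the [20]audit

The marked gap is the subject of "found".
Its filler is the fronted wh-phrase "who", at word 1.
(The other dependency links word 4 to a gap after word 5.)

1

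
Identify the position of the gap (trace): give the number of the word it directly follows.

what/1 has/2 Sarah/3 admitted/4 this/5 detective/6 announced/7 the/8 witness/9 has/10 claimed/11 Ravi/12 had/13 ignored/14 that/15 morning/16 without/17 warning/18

The displaced element is "what" (word 1).
It is linked across 3 clause boundaries (Ø → Ø → Ø).
It functions as the direct object of "ignored", so the gap sits immediately after word 14 ("ignored").
Base order: Sarah has admitted this detective announced the witness has claimed Ravi had ignored what that morning without warning.

14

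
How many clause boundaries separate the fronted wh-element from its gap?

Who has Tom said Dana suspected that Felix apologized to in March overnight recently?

"who" is extracted from the PP object of "apologized".
Boundaries crossed, outermost first: [Ø], [that] — 2 in total.

2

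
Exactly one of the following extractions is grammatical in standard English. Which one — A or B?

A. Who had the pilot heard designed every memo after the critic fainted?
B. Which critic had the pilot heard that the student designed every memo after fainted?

In B, the wh-phrase is extracted from inside an adjunct island (introduced by "after"), which blocks movement.
In A, the extraction path crosses only that-complement boundaries, which are transparent.
So A is grammatical.

A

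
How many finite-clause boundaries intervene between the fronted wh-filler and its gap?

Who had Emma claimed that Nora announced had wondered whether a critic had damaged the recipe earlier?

"who" is extracted from the subject of "wondered".
Boundaries crossed, outermost first: [that], [Ø] — 2 in total.

2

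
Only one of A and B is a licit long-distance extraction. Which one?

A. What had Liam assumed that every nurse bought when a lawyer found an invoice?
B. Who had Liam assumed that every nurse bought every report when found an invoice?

A

In B, the wh-phrase is extracted from inside an adjunct island (introduced by "when"), which blocks movement.
In A, the extraction path crosses only that-complement boundaries, which are transparent.
So A is grammatical.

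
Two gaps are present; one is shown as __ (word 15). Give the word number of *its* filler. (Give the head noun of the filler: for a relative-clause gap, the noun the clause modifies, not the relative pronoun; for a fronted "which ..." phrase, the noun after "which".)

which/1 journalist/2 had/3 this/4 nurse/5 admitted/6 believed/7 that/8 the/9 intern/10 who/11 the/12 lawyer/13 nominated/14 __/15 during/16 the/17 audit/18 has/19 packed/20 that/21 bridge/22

10

The marked gap is inside the relative clause, the direct object of "nominated".
Its filler is the head noun "intern" (via "who"), at word 10.
(The other dependency links word 2 to a gap after word 6.)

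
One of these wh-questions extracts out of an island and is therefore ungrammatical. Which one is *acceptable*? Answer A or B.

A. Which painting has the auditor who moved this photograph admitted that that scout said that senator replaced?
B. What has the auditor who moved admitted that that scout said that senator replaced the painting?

In B, the wh-phrase is extracted from inside a complex-NP island (relative clause) (introduced by "who"), which blocks movement.
In A, the extraction path crosses only that-complement boundaries, which are transparent.
So A is grammatical.

A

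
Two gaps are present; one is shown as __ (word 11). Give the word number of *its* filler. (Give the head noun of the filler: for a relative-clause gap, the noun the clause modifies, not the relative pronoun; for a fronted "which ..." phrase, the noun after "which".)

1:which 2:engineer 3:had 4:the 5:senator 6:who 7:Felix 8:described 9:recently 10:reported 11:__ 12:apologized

2

The marked gap is the subject of "apologized".
Its filler is the fronted wh-phrase "which engineer", at word 2.
(The other dependency links word 5 to a gap after word 8.)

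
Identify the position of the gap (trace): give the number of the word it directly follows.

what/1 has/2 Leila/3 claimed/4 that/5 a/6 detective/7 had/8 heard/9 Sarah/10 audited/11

11

The displaced element is "what" (word 1).
It is linked across 2 clause boundaries (that → Ø).
It functions as the direct object of "audited", so the gap sits immediately after word 11 ("audited").
Base order: Leila has claimed that a detective had heard Sarah audited what.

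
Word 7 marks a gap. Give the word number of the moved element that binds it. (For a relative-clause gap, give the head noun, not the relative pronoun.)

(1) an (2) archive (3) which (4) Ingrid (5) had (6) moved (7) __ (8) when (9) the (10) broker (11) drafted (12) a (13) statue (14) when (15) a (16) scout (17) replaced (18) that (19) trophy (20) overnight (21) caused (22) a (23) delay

2

The gap at 7 is the object of "moved", inside a relative clause.
The relative pronoun is "which" (word 3); it is bound by the head noun immediately before it.
Its filler is the head noun "archive", at word 2.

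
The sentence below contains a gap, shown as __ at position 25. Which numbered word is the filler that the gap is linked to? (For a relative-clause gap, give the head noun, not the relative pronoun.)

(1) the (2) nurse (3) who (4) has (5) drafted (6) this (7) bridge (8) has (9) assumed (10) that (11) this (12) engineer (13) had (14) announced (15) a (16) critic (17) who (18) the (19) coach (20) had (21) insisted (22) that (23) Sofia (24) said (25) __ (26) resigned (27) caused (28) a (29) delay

16

The gap at 25 is the subject of "resigned", inside a relative clause.
The relative pronoun is "who" (word 17); it is bound by the head noun immediately before it.
Its filler is the head noun "critic", at word 16.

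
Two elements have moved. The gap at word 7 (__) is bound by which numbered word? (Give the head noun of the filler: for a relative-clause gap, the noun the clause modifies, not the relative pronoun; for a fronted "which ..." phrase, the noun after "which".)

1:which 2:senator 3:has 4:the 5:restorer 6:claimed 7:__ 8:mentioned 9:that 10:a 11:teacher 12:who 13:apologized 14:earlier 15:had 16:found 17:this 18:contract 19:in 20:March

2

The marked gap is the subject of "mentioned".
Its filler is the fronted wh-phrase "which senator", at word 2.
(The other dependency links word 11 to a gap after word 12.)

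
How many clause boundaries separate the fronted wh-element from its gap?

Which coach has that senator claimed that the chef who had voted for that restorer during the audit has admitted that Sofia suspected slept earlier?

3

"which coach" is extracted from the subject of "slept".
Boundaries crossed, outermost first: [that], [that], [Ø] — 3 in total.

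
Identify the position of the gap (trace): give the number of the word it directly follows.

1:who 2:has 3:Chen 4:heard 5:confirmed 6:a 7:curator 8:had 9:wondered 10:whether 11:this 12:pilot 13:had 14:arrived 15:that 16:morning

The displaced element is "who" (word 1).
It is linked across 1 clause boundary (Ø).
It functions as the subject of "confirmed", so the gap sits immediately after word 4 ("heard").
Base order: Chen has heard that who confirmed a curator had wondered whether this pilot had arrived that morning.

4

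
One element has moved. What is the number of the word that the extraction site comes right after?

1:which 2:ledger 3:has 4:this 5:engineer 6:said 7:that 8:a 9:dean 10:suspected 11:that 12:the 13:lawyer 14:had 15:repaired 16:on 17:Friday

The displaced element is "which ledger" (word 2).
It is linked across 2 clause boundaries (that → that).
It functions as the direct object of "repaired", so the gap sits immediately after word 15 ("repaired").
Base order: This engineer has said that a dean suspected that the lawyer had repaired which ledger on Friday.

15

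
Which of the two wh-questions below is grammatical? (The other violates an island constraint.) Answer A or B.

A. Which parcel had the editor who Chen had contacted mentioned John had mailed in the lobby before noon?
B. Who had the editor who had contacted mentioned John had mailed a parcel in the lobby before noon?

In B, the wh-phrase is extracted from inside a complex-NP island (relative clause) (introduced by "who"), which blocks movement.
In A, the extraction path crosses only that-complement boundaries, which are transparent.
So A is grammatical.

A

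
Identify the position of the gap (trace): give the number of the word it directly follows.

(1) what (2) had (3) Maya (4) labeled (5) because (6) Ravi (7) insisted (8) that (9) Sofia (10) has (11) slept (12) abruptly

4

The displaced element is "what" (word 1).
It functions as the direct object of "labeled", so the gap sits immediately after word 4 ("labeled").
Base order: Maya had labeled what because Ravi insisted that Sofia has slept abruptly.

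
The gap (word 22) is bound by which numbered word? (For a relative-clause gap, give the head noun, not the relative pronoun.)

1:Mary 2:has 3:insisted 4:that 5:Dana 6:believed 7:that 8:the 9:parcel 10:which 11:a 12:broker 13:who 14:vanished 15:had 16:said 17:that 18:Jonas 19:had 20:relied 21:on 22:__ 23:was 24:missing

9

The gap at 22 is the prepositional object of "relied", inside a relative clause.
The relative pronoun is "which" (word 10); it is bound by the head noun immediately before it.
Its filler is the head noun "parcel", at word 9.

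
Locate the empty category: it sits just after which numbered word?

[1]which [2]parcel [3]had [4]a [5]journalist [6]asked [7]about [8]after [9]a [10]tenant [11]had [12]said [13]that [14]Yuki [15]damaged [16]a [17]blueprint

The displaced element is "which parcel" (word 2).
It functions as the object of the preposition "about" of "asked", so the gap sits immediately after word 7 ("about").
Base order: A journalist had asked about which parcel after a tenant had said that Yuki damaged a blueprint.

7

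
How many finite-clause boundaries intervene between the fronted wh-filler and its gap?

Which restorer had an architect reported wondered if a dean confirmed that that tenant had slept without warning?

"which restorer" is extracted from the subject of "wondered".
Boundaries crossed, outermost first: [Ø] — 1 in total.

1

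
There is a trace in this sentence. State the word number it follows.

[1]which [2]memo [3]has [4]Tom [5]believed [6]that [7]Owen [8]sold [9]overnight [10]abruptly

8

The displaced element is "which memo" (word 2).
It is linked across 1 clause boundary (that).
It functions as the direct object of "sold", so the gap sits immediately after word 8 ("sold").
Base order: Tom has believed that Owen sold which memo overnight abruptly.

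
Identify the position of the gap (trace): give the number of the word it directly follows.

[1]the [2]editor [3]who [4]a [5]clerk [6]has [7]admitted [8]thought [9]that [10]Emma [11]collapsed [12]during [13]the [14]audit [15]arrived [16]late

The displaced element is "the editor" (word 2).
It is linked across 1 clause boundary (Ø).
It functions as the subject of "thought", so the gap sits immediately after word 7 ("admitted").
Base order: A clerk has admitted that the editor thought that Emma collapsed during the audit.

7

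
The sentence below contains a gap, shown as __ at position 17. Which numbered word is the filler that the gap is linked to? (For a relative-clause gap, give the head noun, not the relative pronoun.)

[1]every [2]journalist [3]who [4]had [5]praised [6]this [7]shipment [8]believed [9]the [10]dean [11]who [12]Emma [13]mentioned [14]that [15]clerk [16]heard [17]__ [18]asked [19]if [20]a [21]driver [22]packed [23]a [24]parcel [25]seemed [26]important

10

The gap at 17 is the subject of "asked", inside a relative clause.
The relative pronoun is "who" (word 11); it is bound by the head noun immediately before it.
Its filler is the head noun "dean", at word 10.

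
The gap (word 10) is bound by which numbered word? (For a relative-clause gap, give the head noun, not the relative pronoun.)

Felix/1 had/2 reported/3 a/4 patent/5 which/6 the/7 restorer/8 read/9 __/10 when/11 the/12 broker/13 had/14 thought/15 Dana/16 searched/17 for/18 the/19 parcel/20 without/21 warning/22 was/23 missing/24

The gap at 10 is the object of "read", inside a relative clause.
The relative pronoun is "which" (word 6); it is bound by the head noun immediately before it.
Its filler is the head noun "patent", at word 5.

5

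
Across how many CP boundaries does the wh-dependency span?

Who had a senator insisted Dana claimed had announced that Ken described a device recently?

"who" is extracted from the subject of "announced".
Boundaries crossed, outermost first: [Ø], [Ø] — 2 in total.

2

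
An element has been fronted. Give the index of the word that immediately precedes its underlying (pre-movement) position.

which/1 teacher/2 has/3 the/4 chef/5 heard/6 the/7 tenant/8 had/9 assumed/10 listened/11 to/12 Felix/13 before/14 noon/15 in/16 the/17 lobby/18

10

The displaced element is "which teacher" (word 2).
It is linked across 2 clause boundaries (Ø → Ø).
It functions as the subject of "listened", so the gap sits immediately after word 10 ("assumed").
Base order: The chef has heard the tenant had assumed that which teacher listened to Felix before noon in the lobby.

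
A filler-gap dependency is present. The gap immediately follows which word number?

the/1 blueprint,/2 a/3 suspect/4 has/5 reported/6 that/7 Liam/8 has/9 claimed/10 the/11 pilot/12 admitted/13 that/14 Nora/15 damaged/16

16

The displaced element is "the blueprint" (word 2).
It is linked across 3 clause boundaries (that → Ø → that).
It functions as the direct object of "damaged", so the gap sits immediately after word 16 ("damaged").
Base order: A suspect has reported that Liam has claimed the pilot admitted that Nora damaged the blueprint.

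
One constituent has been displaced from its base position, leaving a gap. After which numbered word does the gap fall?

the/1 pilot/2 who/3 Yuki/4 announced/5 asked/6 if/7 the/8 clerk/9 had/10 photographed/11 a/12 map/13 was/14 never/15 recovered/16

The displaced element is "the pilot" (word 2).
It is linked across 1 clause boundary (Ø).
It functions as the subject of "asked", so the gap sits immediately after word 5 ("announced").
Base order: Yuki announced that the pilot asked if the clerk had photographed a map.

5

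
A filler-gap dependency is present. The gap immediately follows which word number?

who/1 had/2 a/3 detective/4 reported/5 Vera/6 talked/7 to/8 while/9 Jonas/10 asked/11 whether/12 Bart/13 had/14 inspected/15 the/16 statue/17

The displaced element is "who" (word 1).
It is linked across 1 clause boundary (Ø).
It functions as the object of the preposition "to" of "talked", so the gap sits immediately after word 8 ("to").
Base order: A detective had reported Vera talked to who while Jonas asked whether Bart had inspected the statue.

8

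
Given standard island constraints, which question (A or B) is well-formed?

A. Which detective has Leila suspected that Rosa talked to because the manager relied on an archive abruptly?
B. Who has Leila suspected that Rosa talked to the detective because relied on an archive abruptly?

In B, the wh-phrase is extracted from inside an adjunct island (introduced by "because"), which blocks movement.
In A, the extraction path crosses only that-complement boundaries, which are transparent.
So A is grammatical.

A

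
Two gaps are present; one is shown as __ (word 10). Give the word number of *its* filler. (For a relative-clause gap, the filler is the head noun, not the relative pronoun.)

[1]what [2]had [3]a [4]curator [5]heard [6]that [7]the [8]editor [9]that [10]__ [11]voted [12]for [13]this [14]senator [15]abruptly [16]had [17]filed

8

The marked gap is inside the relative clause, the subject of "voted".
Its filler is the head noun "editor" (via "that"), at word 8.
(The other dependency links word 1 to a gap after word 17.)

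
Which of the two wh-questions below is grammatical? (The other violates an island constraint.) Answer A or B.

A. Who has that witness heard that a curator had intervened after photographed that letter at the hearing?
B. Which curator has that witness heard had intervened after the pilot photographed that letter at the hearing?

In A, the wh-phrase is extracted from inside an adjunct island (introduced by "after"), which blocks movement.
In B, the extraction path crosses only that-complement boundaries, which are transparent.
So B is grammatical.

B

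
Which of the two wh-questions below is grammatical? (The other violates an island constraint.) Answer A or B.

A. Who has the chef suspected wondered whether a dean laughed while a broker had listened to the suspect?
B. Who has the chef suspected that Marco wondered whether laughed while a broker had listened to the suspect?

A

In B, the wh-phrase is extracted from inside a wh-island (introduced by "whether"), which blocks movement.
In A, the extraction path crosses only that-complement boundaries, which are transparent.
So A is grammatical.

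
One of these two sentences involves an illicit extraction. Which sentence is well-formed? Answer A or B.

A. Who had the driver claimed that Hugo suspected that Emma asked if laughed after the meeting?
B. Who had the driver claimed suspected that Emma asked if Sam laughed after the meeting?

B

In A, the wh-phrase is extracted from inside a wh-island (introduced by "if"), which blocks movement.
In B, the extraction path crosses only that-complement boundaries, which are transparent.
So B is grammatical.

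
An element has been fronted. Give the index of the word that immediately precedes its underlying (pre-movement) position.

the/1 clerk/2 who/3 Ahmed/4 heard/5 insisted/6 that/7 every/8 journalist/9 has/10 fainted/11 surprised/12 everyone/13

The displaced element is "the clerk" (word 2).
It is linked across 1 clause boundary (Ø).
It functions as the subject of "insisted", so the gap sits immediately after word 5 ("heard").
Base order: Ahmed heard the clerk insisted that every journalist has fainted.

5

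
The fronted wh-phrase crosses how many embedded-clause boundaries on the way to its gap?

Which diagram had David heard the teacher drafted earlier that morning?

1

"which diagram" is extracted from the object of "drafted".
Boundaries crossed, outermost first: [Ø] — 1 in total.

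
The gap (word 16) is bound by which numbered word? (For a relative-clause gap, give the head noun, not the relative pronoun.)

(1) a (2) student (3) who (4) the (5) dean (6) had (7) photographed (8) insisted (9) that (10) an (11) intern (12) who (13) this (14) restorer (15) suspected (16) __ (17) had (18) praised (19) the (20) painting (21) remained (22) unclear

The gap at 16 is the subject of "praised", inside a relative clause.
The relative pronoun is "who" (word 12); it is bound by the head noun immediately before it.
Its filler is the head noun "intern", at word 11.

11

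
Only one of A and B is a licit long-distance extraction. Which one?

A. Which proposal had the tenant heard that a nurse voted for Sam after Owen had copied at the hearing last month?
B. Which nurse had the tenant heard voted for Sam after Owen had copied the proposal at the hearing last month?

B

In A, the wh-phrase is extracted from inside an adjunct island (introduced by "after"), which blocks movement.
In B, the extraction path crosses only that-complement boundaries, which are transparent.
So B is grammatical.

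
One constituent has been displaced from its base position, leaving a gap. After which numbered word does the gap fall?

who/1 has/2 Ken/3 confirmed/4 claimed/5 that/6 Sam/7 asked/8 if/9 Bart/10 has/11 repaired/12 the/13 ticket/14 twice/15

The displaced element is "who" (word 1).
It is linked across 1 clause boundary (Ø).
It functions as the subject of "claimed", so the gap sits immediately after word 4 ("confirmed").
Base order: Ken has confirmed that who claimed that Sam asked if Bart has repaired the ticket twice.

4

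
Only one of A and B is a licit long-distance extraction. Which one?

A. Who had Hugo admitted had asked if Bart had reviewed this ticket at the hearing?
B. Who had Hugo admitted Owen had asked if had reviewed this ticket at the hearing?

In B, the wh-phrase is extracted from inside a wh-island (introduced by "if"), which blocks movement.
In A, the extraction path crosses only that-complement boundaries, which are transparent.
So A is grammatical.

A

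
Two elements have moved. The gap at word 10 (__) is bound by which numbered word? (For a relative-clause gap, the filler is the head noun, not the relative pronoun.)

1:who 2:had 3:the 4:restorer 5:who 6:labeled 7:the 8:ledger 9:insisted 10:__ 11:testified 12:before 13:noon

The marked gap is the subject of "testified".
Its filler is the fronted wh-phrase "who", at word 1.
(The other dependency links word 4 to a gap after word 5.)

1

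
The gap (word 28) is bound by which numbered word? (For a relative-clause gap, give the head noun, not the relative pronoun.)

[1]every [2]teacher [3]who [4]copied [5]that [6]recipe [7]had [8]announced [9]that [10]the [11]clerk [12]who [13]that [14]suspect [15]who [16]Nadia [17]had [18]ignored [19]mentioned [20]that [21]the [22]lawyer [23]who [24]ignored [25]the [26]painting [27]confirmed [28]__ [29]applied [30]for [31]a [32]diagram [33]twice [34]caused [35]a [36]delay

11

The gap at 28 is the subject of "applied", inside a relative clause.
The relative pronoun is "who" (word 12); it is bound by the head noun immediately before it.
Its filler is the head noun "clerk", at word 11.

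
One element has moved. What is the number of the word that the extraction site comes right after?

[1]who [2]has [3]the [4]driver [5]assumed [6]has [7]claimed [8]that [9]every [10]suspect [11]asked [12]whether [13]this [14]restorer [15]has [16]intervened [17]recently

5

The displaced element is "who" (word 1).
It is linked across 1 clause boundary (Ø).
It functions as the subject of "claimed", so the gap sits immediately after word 5 ("assumed").
Base order: The driver has assumed that who has claimed that every suspect asked whether this restorer has intervened recently.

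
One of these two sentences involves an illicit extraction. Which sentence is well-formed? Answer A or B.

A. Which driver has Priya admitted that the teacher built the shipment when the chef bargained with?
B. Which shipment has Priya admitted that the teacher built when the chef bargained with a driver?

B

In A, the wh-phrase is extracted from inside an adjunct island (introduced by "when"), which blocks movement.
In B, the extraction path crosses only that-complement boundaries, which are transparent.
So B is grammatical.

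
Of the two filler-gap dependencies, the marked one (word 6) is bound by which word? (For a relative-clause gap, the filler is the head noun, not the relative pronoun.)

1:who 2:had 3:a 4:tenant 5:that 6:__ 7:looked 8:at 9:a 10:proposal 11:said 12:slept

The marked gap is inside the relative clause, the subject of "looked".
Its filler is the head noun "tenant" (via "that"), at word 4.
(The other dependency links word 1 to a gap after word 11.)

4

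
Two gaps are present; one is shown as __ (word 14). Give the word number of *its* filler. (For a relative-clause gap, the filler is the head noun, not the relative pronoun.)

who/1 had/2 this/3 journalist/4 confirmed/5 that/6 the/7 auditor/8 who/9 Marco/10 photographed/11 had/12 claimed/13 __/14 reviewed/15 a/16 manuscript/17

The marked gap is the subject of "reviewed".
Its filler is the fronted wh-phrase "who", at word 1.
(The other dependency links word 8 to a gap after word 11.)

1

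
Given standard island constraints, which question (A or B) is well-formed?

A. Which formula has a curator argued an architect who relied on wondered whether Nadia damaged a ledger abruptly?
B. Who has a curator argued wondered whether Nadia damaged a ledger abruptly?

B

In A, the wh-phrase is extracted from inside a complex-NP island (relative clause) (introduced by "who"), which blocks movement.
In B, the extraction path crosses only that-complement boundaries, which are transparent.
So B is grammatical.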